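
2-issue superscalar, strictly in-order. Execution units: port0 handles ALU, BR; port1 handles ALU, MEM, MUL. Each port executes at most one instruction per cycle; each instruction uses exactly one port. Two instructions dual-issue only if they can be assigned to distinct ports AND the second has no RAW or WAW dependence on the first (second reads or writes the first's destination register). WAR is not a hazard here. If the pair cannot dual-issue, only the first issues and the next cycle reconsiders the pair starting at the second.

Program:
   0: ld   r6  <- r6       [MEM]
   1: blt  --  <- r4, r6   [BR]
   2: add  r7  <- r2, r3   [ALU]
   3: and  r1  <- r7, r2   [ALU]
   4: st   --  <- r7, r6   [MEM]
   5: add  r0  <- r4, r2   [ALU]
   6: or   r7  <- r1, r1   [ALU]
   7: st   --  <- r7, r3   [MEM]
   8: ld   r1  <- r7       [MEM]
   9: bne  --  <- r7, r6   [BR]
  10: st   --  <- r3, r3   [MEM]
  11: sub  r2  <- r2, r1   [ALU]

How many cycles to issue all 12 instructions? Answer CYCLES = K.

CYCLES = 7

#0 head=0: ld.MEM i0 RAW r6
#1 head=1: blt.BR+add.ALU i1/i2 dual
#2 head=3: and.ALU+st.MEM i3/i4 dual
#3 head=5: add.ALU+or.ALU i5/i6 dual
#4 head=7: st.MEM i7 no-port MEM/MEM
#5 head=8: ld.MEM+bne.BR i8/i9 dual
#6 head=10: st.MEM+sub.ALU i10/i11 dual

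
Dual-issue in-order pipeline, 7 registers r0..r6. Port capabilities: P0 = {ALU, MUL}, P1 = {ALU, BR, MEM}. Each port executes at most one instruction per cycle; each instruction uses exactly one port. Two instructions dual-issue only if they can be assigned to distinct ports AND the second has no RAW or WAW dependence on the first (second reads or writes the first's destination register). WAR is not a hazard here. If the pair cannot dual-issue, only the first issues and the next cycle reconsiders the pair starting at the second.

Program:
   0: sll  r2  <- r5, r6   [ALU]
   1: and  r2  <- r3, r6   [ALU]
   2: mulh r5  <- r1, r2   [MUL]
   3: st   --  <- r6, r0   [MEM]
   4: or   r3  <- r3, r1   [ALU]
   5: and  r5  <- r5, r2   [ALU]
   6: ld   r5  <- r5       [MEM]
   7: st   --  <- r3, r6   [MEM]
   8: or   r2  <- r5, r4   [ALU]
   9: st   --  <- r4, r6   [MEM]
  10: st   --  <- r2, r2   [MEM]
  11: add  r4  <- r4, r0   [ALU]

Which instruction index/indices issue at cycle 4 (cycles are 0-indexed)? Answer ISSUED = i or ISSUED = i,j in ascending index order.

ISSUED = 6

#0 head=0: sll.ALU i0 WAW r2
#1 head=1: and.ALU i1 RAW r2
#2 head=2: mulh.MUL;st.MEM i2,i3 2-wide
#3 head=4: or.ALU;and.ALU i4,i5 2-wide
#4 head=6: ld.MEM i6 no-port MEM/MEM
#5 head=7: st.MEM;or.ALU i7,i8 2-wide
#6 head=9: st.MEM i9 no-port MEM/MEM
#7 head=10: st.MEM;add.ALU i10,i11 2-wide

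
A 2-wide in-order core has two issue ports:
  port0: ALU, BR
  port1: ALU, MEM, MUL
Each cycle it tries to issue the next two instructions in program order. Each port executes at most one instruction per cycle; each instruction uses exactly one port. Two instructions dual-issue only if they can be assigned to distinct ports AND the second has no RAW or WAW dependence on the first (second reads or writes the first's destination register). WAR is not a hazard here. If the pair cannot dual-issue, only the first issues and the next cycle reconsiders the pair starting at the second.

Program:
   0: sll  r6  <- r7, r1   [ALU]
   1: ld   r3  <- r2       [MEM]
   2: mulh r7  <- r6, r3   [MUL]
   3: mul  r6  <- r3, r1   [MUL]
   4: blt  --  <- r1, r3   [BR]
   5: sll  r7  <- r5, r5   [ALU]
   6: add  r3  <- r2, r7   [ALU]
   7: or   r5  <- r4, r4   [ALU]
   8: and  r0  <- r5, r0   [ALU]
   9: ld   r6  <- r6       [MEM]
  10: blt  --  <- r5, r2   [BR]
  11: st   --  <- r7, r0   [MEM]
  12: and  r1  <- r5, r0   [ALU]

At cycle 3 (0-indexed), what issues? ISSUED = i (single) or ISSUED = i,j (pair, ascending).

ISSUED = 5

t=0 i0,i1:sll.ALU+ld.MEM ; dual
t=1 i2:mulh.MUL ; no-port MUL/MUL
t=2 i3,i4:mul.MUL+blt.BR ; dual
t=3 i5:sll.ALU ; RAW r7
t=4 i6,i7:add.ALU+or.ALU ; dual
t=5 i8,i9:and.ALU+ld.MEM ; dual
t=6 i10,i11:blt.BR+st.MEM ; dual
t=7 i12:and.ALU ; tail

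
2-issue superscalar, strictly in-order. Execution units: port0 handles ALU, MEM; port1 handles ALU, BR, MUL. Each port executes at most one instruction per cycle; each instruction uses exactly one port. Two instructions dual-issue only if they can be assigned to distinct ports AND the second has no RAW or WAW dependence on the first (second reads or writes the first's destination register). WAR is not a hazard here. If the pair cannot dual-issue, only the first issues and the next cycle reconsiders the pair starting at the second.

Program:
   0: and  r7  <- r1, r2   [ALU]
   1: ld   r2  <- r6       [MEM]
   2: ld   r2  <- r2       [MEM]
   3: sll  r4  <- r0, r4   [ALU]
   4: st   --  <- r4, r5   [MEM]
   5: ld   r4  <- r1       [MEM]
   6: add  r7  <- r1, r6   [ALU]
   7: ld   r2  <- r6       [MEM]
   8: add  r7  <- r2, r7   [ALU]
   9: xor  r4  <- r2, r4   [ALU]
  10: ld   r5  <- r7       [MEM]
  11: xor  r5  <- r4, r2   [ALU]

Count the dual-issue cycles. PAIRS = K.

PAIRS = 4

[0] i0/i1  and.ALU ld.MEM  -- pair
[1] i2/i3  ld.MEM sll.ALU  -- pair
[2] i4  st.MEM  -- no-port MEM/MEM
[3] i5/i6  ld.MEM add.ALU  -- pair
[4] i7  ld.MEM  -- RAW r2
[5] i8/i9  add.ALU xor.ALU  -- pair
[6] i10  ld.MEM  -- WAW r5
[7] i11  xor.ALU  -- tail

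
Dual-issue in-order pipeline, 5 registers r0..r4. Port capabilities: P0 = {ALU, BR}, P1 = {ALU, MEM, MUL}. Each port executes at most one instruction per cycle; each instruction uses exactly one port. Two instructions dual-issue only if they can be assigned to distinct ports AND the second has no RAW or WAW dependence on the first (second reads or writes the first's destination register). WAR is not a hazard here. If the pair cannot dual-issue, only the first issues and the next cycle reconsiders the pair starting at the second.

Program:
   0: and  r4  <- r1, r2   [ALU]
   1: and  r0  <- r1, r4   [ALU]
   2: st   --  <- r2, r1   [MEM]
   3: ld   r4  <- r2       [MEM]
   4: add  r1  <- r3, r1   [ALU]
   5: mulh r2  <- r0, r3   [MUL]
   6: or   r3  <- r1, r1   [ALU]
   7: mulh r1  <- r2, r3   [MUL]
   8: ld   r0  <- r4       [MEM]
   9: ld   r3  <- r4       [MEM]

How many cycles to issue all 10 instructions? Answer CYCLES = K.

CYCLES = 7

0. and @i0  | RAW r4
1. and st @i1&i2  | dual
2. ld add @i3&i4  | dual
3. mulh or @i5&i6  | dual
4. mulh @i7  | no-port MUL/MEM
5. ld @i8  | no-port MEM/MEM
6. ld @i9  | tail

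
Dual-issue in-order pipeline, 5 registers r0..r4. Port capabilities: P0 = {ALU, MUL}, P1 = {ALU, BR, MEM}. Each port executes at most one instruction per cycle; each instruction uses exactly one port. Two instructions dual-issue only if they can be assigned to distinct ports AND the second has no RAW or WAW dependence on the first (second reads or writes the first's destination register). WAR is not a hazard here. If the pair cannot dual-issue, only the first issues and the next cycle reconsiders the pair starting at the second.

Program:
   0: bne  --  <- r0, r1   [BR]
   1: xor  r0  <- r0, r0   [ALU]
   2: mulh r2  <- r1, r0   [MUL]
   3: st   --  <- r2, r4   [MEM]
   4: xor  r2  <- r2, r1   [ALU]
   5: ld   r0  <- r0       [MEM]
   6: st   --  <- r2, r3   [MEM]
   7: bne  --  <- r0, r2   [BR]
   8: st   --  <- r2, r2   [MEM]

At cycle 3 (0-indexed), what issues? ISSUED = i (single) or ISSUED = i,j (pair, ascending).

ISSUED = 5

  cy0 -> i0&i1 (bne xor) dual
  cy1 -> i2 (mulh) RAW r2
  cy2 -> i3&i4 (st xor) dual
  cy3 -> i5 (ld) no-port MEM/MEM
  cy4 -> i6 (st) no-port MEM/BR
  cy5 -> i7 (bne) no-port BR/MEM
  cy6 -> i8 (st) tail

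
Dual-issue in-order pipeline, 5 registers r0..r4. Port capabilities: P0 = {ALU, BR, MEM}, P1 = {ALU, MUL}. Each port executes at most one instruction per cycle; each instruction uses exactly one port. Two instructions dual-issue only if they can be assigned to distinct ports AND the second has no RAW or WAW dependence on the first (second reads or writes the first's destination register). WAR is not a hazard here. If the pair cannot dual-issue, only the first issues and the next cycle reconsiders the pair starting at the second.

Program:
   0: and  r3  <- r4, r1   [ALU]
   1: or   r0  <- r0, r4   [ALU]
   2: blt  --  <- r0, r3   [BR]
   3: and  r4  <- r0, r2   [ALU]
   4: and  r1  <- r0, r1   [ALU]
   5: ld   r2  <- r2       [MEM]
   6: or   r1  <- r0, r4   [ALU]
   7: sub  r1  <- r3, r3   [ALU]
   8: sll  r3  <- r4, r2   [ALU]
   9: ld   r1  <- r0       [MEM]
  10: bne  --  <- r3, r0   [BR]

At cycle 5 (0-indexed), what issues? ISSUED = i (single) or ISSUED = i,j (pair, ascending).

ISSUED = 9

[0] i0,i1  and.ALU or.ALU  -- 2-wide
[1] i2,i3  blt.BR and.ALU  -- 2-wide
[2] i4,i5  and.ALU ld.MEM  -- 2-wide
[3] i6  or.ALU  -- WAW r1
[4] i7,i8  sub.ALU sll.ALU  -- 2-wide
[5] i9  ld.MEM  -- no-port MEM/BR
[6] i10  bne.BR  -- tail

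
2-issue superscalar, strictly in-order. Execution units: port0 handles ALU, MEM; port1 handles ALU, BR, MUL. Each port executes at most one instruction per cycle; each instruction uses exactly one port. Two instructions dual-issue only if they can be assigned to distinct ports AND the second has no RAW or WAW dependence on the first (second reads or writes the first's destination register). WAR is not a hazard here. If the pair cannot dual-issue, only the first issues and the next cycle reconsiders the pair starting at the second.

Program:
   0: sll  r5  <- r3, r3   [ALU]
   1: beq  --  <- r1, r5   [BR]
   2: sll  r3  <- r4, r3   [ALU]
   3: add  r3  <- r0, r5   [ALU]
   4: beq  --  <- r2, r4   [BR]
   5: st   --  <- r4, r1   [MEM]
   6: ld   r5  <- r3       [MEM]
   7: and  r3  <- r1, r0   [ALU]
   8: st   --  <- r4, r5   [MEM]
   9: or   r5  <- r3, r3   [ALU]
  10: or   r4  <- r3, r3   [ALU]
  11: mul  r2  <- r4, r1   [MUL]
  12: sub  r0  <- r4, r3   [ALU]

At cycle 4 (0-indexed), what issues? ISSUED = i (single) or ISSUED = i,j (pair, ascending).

ISSUED = 6,7

[0] i0  sll.ALU  -- RAW r5
[1] i1&i2  beq.BR/sll.ALU  -- pair
[2] i3&i4  add.ALU/beq.BR  -- pair
[3] i5  st.MEM  -- no-port MEM/MEM
[4] i6&i7  ld.MEM/and.ALU  -- pair
[5] i8&i9  st.MEM/or.ALU  -- pair
[6] i10  or.ALU  -- RAW r4
[7] i11&i12  mul.MUL/sub.ALU  -- pair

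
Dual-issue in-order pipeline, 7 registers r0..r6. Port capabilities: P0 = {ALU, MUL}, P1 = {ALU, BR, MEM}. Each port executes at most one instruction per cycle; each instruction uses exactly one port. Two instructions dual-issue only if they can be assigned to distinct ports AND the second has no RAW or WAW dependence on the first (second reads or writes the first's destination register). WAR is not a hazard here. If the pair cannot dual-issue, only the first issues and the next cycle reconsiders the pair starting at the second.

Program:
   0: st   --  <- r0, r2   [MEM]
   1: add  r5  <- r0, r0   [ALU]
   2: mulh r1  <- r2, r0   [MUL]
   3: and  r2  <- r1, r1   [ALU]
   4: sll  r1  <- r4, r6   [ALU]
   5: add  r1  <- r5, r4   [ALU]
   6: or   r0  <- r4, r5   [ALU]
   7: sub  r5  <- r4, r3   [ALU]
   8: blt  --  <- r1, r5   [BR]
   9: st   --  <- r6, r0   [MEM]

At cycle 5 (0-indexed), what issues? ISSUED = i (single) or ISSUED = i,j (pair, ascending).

0. st add @i0/i1  | 2-wide
1. mulh @i2  | RAW r1
2. and sll @i3/i4  | 2-wide
3. add or @i5/i6  | 2-wide
4. sub @i7  | RAW r5
5. blt @i8  | no-port BR/MEM
6. st @i9  | tail

ISSUED = 8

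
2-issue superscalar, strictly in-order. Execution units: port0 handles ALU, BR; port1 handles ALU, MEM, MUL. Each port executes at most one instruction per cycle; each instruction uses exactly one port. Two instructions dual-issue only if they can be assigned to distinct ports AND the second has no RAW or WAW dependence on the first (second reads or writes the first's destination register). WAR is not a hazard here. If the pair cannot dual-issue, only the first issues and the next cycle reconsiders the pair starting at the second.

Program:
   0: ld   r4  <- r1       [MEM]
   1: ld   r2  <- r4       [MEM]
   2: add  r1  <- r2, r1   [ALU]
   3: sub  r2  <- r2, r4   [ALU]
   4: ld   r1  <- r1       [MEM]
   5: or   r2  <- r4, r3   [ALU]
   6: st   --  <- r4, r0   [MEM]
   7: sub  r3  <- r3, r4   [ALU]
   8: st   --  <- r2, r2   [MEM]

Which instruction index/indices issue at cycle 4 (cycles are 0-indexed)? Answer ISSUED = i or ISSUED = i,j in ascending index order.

ISSUED = 6,7

[0] i0  ld  -- no-port MEM/MEM
[1] i1  ld  -- RAW r2
[2] i2/i3  add/sub  -- pair
[3] i4/i5  ld/or  -- pair
[4] i6/i7  st/sub  -- pair
[5] i8  st  -- tail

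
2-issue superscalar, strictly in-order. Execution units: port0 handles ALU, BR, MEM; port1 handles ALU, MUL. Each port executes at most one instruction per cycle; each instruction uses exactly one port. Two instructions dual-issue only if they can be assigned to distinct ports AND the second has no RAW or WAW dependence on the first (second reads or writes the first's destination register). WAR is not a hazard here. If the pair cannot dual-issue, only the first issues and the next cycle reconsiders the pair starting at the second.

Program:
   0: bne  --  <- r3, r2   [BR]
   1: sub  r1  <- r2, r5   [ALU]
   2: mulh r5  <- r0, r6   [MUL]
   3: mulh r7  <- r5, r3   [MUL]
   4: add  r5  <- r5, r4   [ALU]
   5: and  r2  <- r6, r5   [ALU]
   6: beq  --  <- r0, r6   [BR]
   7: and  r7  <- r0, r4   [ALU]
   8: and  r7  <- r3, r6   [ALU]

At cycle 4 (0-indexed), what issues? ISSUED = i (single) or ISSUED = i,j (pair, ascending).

t=0 i0/i1:bne.BR;sub.ALU ; 2-wide
t=1 i2:mulh.MUL ; no-port MUL/MUL
t=2 i3/i4:mulh.MUL;add.ALU ; 2-wide
t=3 i5/i6:and.ALU;beq.BR ; 2-wide
t=4 i7:and.ALU ; WAW r7
t=5 i8:and.ALU ; tail

ISSUED = 7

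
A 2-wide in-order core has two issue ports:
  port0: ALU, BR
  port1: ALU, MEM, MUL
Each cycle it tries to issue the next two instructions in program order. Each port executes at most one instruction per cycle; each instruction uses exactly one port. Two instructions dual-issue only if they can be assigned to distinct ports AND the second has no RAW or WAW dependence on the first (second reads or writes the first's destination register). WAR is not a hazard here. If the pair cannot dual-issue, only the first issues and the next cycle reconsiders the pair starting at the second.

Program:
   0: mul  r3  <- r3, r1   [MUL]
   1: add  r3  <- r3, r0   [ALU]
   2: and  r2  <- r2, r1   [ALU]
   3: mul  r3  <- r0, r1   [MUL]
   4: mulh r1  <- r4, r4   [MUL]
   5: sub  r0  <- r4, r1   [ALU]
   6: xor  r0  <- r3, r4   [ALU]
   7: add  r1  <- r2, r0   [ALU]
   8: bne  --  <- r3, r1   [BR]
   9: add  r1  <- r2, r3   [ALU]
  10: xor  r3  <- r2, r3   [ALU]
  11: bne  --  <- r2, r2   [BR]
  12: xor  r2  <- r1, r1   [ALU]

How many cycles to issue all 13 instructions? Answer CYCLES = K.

  cy0 -> i0 (mul.MUL) RAW+WAW r3
  cy1 -> i1/i2 (add.ALU;and.ALU) 2-wide
  cy2 -> i3 (mul.MUL) no-port MUL/MUL
  cy3 -> i4 (mulh.MUL) RAW r1
  cy4 -> i5 (sub.ALU) WAW r0
  cy5 -> i6 (xor.ALU) RAW r0
  cy6 -> i7 (add.ALU) RAW r1
  cy7 -> i8/i9 (bne.BR;add.ALU) 2-wide
  cy8 -> i10/i11 (xor.ALU;bne.BR) 2-wide
  cy9 -> i12 (xor.ALU) tail

CYCLES = 10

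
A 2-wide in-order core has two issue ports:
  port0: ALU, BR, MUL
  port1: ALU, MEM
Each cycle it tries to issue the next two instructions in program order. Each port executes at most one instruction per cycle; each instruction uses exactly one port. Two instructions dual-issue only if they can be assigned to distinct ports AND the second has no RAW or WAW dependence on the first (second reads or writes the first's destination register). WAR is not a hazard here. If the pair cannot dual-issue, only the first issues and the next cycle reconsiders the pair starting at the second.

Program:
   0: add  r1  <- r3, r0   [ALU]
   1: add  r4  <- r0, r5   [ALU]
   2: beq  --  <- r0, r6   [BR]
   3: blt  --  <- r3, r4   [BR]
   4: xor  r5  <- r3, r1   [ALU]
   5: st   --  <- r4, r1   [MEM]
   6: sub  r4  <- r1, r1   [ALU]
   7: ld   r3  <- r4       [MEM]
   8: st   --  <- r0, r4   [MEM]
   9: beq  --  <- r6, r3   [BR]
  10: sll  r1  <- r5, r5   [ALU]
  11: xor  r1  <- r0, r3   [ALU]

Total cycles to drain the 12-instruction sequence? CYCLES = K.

c0: i0/i1 add.ALU/add.ALU  2-wide
c1: i2 beq.BR  no-port BR/BR
c2: i3/i4 blt.BR/xor.ALU  2-wide
c3: i5/i6 st.MEM/sub.ALU  2-wide
c4: i7 ld.MEM  no-port MEM/MEM
c5: i8/i9 st.MEM/beq.BR  2-wide
c6: i10 sll.ALU  WAW r1
c7: i11 xor.ALU  tail

CYCLES = 8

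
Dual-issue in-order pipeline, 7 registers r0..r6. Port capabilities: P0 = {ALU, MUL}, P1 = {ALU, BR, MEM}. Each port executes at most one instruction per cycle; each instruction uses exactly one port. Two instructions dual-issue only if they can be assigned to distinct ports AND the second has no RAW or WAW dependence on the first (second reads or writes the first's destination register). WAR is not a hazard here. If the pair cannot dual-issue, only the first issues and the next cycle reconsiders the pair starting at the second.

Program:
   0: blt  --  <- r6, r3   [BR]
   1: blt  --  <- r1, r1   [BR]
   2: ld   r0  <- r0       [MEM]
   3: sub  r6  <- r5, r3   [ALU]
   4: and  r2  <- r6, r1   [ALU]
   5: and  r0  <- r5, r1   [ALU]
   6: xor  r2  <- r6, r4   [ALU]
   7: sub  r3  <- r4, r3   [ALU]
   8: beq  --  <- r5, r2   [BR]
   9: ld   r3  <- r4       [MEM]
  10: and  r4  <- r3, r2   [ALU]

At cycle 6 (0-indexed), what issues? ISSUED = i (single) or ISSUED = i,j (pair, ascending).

t=0 i0:blt.BR ; no-port BR/BR
t=1 i1:blt.BR ; no-port BR/MEM
t=2 i2&i3:ld.MEM;sub.ALU ; pair
t=3 i4&i5:and.ALU;and.ALU ; pair
t=4 i6&i7:xor.ALU;sub.ALU ; pair
t=5 i8:beq.BR ; no-port BR/MEM
t=6 i9:ld.MEM ; RAW r3
t=7 i10:and.ALU ; tail

ISSUED = 9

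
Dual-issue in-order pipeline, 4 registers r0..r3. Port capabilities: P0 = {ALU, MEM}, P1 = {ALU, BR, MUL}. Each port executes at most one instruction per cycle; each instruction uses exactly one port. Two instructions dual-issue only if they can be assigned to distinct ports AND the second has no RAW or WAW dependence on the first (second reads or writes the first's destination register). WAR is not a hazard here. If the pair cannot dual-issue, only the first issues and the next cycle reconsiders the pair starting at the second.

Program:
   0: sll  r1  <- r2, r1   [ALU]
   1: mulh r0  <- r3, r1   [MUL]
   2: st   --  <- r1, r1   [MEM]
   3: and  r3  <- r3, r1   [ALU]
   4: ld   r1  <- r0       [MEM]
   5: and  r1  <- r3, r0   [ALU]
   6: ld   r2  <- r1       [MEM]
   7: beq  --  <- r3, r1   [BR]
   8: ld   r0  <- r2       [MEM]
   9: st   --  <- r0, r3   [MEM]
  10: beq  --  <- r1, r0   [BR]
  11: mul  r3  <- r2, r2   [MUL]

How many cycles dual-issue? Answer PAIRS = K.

t=0 i0:sll ; RAW r1
t=1 i1,i2:mulh;st ; pair
t=2 i3,i4:and;ld ; pair
t=3 i5:and ; RAW r1
t=4 i6,i7:ld;beq ; pair
t=5 i8:ld ; no-port MEM/MEM
t=6 i9,i10:st;beq ; pair
t=7 i11:mul ; tail

PAIRS = 4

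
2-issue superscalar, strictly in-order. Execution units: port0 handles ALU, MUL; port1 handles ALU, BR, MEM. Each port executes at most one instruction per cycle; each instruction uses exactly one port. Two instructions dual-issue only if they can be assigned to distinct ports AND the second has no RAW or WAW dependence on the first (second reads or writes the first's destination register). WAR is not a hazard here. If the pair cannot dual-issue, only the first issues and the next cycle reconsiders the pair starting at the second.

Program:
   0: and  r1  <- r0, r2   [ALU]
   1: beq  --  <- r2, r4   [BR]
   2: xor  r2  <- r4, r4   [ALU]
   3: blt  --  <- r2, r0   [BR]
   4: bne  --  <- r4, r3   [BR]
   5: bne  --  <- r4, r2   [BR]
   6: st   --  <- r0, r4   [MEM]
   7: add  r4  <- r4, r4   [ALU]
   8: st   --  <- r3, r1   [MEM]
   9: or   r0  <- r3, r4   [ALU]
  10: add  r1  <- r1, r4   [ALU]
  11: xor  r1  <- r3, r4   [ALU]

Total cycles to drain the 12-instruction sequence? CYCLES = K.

CYCLES = 9

c0: i0,i1 and beq  2-wide
c1: i2 xor  RAW r2
c2: i3 blt  no-port BR/BR
c3: i4 bne  no-port BR/BR
c4: i5 bne  no-port BR/MEM
c5: i6,i7 st add  2-wide
c6: i8,i9 st or  2-wide
c7: i10 add  WAW r1
c8: i11 xor  tail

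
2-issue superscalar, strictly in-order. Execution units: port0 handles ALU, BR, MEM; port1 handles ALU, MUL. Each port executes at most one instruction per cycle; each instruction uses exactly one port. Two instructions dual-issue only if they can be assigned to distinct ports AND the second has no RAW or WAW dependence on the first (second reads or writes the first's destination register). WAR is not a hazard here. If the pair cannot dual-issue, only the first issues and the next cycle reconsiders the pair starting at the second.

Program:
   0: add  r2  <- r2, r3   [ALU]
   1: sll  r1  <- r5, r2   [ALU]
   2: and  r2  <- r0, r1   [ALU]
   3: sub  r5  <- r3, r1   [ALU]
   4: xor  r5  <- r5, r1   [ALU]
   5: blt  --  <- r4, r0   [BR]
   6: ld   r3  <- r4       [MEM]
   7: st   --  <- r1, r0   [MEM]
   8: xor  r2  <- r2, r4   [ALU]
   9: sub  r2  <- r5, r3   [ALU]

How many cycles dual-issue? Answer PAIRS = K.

#0 head=0: add.ALU i0 RAW r2
#1 head=1: sll.ALU i1 RAW r1
#2 head=2: and.ALU+sub.ALU i2&i3 2-wide
#3 head=4: xor.ALU+blt.BR i4&i5 2-wide
#4 head=6: ld.MEM i6 no-port MEM/MEM
#5 head=7: st.MEM+xor.ALU i7&i8 2-wide
#6 head=9: sub.ALU i9 tail

PAIRS = 3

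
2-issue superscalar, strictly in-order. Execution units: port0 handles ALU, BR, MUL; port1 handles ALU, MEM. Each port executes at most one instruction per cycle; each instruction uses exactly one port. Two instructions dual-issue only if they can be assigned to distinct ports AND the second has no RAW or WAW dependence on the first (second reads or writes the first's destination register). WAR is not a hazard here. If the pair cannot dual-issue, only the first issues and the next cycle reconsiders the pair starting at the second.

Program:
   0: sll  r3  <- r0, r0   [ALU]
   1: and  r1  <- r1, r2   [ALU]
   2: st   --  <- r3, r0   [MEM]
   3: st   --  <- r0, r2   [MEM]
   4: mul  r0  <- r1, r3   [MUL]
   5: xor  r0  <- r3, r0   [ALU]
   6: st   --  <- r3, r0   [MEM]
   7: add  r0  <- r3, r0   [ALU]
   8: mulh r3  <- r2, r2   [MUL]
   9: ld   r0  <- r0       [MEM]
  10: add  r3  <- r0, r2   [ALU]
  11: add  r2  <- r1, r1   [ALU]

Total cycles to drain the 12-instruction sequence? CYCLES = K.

CYCLES = 7

t=0 i0/i1:sll/and ; dual
t=1 i2:st ; no-port MEM/MEM
t=2 i3/i4:st/mul ; dual
t=3 i5:xor ; RAW r0
t=4 i6/i7:st/add ; dual
t=5 i8/i9:mulh/ld ; dual
t=6 i10/i11:add/add ; dual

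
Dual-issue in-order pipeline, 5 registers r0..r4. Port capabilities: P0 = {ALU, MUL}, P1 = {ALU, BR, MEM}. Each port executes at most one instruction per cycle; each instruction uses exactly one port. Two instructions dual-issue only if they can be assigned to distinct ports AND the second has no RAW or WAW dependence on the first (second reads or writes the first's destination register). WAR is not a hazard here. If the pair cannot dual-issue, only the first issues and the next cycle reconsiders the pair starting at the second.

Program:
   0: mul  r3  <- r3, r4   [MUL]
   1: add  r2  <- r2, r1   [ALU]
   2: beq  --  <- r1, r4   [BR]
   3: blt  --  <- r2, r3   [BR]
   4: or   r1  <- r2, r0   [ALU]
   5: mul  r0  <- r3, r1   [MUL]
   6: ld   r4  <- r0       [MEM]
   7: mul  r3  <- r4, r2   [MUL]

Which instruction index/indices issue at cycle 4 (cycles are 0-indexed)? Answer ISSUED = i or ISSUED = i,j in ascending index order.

ISSUED = 6

t=0 i0+i1:mul.MUL;add.ALU ; 2-wide
t=1 i2:beq.BR ; no-port BR/BR
t=2 i3+i4:blt.BR;or.ALU ; 2-wide
t=3 i5:mul.MUL ; RAW r0
t=4 i6:ld.MEM ; RAW r4
t=5 i7:mul.MUL ; tail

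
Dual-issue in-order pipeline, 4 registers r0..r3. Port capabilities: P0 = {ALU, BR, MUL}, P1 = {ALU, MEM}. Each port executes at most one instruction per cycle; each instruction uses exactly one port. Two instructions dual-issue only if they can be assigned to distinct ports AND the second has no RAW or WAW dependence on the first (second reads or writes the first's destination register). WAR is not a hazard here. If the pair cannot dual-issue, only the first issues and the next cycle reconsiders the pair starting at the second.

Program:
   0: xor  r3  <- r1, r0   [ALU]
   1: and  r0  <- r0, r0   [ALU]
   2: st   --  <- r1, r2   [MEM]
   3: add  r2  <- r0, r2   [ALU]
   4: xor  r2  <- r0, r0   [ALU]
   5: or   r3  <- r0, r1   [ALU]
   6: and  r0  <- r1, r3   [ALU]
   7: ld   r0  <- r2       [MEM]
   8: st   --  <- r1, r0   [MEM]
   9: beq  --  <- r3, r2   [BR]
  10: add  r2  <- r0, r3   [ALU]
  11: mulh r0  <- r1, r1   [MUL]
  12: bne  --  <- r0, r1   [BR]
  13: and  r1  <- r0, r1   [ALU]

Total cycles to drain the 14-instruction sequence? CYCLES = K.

  cy0 -> i0&i1 (xor;and) 2-wide
  cy1 -> i2&i3 (st;add) 2-wide
  cy2 -> i4&i5 (xor;or) 2-wide
  cy3 -> i6 (and) WAW r0
  cy4 -> i7 (ld) no-port MEM/MEM
  cy5 -> i8&i9 (st;beq) 2-wide
  cy6 -> i10&i11 (add;mulh) 2-wide
  cy7 -> i12&i13 (bne;and) 2-wide

CYCLES = 8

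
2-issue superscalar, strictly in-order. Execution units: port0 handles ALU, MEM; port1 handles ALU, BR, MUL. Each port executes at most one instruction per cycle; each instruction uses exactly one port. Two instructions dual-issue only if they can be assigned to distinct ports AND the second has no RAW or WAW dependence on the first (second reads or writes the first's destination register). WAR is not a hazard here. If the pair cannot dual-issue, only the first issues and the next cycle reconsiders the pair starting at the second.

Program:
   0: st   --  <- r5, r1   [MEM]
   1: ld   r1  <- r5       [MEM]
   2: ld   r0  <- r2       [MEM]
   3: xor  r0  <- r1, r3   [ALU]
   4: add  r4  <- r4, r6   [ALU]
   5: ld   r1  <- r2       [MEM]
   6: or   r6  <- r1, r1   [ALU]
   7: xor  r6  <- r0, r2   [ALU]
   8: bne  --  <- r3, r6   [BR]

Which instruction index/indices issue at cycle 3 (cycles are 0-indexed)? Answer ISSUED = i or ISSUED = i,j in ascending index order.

  cy0 -> i0 (st.MEM) no-port MEM/MEM
  cy1 -> i1 (ld.MEM) no-port MEM/MEM
  cy2 -> i2 (ld.MEM) WAW r0
  cy3 -> i3,i4 (xor.ALU add.ALU) 2-wide
  cy4 -> i5 (ld.MEM) RAW r1
  cy5 -> i6 (or.ALU) WAW r6
  cy6 -> i7 (xor.ALU) RAW r6
  cy7 -> i8 (bne.BR) tail

ISSUED = 3,4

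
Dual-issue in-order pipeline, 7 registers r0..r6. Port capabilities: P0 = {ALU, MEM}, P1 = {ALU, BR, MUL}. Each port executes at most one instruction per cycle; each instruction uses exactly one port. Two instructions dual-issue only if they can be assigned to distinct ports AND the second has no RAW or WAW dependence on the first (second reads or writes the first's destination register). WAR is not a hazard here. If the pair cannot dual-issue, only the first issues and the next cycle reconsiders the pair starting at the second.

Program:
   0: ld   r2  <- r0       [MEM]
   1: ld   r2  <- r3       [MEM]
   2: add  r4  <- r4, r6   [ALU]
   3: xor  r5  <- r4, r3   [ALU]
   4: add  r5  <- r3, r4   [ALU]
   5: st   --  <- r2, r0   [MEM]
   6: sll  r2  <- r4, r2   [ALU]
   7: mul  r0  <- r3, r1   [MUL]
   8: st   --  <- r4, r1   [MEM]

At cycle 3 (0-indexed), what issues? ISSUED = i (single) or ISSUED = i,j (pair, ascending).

#0 head=0: ld.MEM i0 no-port MEM/MEM
#1 head=1: ld.MEM add.ALU i1+i2 dual
#2 head=3: xor.ALU i3 WAW r5
#3 head=4: add.ALU st.MEM i4+i5 dual
#4 head=6: sll.ALU mul.MUL i6+i7 dual
#5 head=8: st.MEM i8 tail

ISSUED = 4,5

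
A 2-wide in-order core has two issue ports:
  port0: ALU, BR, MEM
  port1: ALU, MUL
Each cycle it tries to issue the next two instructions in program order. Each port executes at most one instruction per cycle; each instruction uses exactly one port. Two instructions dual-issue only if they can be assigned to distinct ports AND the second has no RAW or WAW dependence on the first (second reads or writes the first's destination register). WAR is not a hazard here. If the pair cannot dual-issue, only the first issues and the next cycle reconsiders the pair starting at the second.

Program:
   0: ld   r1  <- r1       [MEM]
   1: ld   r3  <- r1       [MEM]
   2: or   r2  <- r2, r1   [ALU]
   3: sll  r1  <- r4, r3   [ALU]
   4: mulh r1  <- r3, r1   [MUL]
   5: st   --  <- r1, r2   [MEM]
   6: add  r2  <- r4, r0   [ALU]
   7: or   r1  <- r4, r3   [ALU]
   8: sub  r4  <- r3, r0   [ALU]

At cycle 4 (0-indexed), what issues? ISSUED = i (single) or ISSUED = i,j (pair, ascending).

[0] i0  ld.MEM  -- no-port MEM/MEM
[1] i1+i2  ld.MEM/or.ALU  -- 2-wide
[2] i3  sll.ALU  -- RAW+WAW r1
[3] i4  mulh.MUL  -- RAW r1
[4] i5+i6  st.MEM/add.ALU  -- 2-wide
[5] i7+i8  or.ALU/sub.ALU  -- 2-wide

ISSUED = 5,6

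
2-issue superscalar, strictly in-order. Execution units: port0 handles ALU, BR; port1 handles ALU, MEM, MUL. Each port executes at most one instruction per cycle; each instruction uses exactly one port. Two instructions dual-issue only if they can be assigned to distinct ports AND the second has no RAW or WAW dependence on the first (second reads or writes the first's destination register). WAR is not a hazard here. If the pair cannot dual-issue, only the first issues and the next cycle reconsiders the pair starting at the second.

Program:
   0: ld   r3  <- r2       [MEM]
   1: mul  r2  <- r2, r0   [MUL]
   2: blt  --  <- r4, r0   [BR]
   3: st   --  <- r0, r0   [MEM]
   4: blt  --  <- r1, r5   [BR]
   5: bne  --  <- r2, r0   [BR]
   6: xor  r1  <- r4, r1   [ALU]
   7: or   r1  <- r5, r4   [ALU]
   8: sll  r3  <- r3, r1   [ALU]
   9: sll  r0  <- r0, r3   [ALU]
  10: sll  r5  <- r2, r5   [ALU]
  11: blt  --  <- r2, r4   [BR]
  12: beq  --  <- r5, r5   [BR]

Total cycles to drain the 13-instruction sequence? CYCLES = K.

CYCLES = 9

  cy0 -> i0 (ld.MEM) no-port MEM/MUL
  cy1 -> i1/i2 (mul.MUL/blt.BR) pair
  cy2 -> i3/i4 (st.MEM/blt.BR) pair
  cy3 -> i5/i6 (bne.BR/xor.ALU) pair
  cy4 -> i7 (or.ALU) RAW r1
  cy5 -> i8 (sll.ALU) RAW r3
  cy6 -> i9/i10 (sll.ALU/sll.ALU) pair
  cy7 -> i11 (blt.BR) no-port BR/BR
  cy8 -> i12 (beq.BR) tail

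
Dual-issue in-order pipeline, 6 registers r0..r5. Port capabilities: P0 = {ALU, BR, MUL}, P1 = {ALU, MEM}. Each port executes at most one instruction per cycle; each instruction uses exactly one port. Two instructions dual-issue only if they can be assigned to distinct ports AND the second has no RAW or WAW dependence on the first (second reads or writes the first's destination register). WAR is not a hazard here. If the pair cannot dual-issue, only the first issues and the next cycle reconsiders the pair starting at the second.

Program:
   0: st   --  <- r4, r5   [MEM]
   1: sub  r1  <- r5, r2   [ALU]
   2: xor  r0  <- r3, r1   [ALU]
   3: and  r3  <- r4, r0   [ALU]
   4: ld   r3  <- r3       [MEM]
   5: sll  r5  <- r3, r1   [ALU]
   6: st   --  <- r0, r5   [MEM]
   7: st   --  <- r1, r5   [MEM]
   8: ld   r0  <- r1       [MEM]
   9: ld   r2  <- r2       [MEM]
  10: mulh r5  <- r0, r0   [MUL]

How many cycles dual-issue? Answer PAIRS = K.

0. st/sub @i0/i1  | dual
1. xor @i2  | RAW r0
2. and @i3  | RAW+WAW r3
3. ld @i4  | RAW r3
4. sll @i5  | RAW r5
5. st @i6  | no-port MEM/MEM
6. st @i7  | no-port MEM/MEM
7. ld @i8  | no-port MEM/MEM
8. ld/mulh @i9/i10  | dual

PAIRS = 2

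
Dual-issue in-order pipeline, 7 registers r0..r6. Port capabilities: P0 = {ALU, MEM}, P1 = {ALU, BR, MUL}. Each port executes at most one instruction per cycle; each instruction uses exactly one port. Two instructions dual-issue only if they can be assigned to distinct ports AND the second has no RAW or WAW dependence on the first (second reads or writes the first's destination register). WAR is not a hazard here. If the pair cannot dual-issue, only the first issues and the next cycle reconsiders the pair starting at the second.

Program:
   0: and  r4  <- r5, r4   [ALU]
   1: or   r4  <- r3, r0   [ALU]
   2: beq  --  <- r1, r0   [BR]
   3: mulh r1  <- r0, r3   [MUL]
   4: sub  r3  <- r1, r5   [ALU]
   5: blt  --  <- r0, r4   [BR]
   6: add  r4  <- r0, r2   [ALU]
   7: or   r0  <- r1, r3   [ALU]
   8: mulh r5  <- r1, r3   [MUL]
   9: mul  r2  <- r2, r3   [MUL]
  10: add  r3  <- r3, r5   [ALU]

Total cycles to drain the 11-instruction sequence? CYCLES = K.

c0: i0 and.ALU  WAW r4
c1: i1/i2 or.ALU/beq.BR  pair
c2: i3 mulh.MUL  RAW r1
c3: i4/i5 sub.ALU/blt.BR  pair
c4: i6/i7 add.ALU/or.ALU  pair
c5: i8 mulh.MUL  no-port MUL/MUL
c6: i9/i10 mul.MUL/add.ALU  pair

CYCLES = 7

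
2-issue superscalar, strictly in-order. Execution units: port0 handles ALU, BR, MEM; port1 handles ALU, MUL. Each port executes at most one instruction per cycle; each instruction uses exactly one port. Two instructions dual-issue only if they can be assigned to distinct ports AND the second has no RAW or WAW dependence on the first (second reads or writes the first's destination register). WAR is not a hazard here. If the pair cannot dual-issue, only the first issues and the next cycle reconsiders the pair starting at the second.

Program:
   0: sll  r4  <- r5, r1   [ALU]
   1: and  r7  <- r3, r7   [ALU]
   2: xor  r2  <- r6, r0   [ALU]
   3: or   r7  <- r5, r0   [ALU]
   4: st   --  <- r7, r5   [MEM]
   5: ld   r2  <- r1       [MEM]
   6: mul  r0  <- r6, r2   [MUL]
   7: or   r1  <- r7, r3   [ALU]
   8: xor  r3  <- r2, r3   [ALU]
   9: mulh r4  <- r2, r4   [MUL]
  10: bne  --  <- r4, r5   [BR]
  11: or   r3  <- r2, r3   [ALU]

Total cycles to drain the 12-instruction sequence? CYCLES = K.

t=0 i0,i1:sll/and ; dual
t=1 i2,i3:xor/or ; dual
t=2 i4:st ; no-port MEM/MEM
t=3 i5:ld ; RAW r2
t=4 i6,i7:mul/or ; dual
t=5 i8,i9:xor/mulh ; dual
t=6 i10,i11:bne/or ; dual

CYCLES = 7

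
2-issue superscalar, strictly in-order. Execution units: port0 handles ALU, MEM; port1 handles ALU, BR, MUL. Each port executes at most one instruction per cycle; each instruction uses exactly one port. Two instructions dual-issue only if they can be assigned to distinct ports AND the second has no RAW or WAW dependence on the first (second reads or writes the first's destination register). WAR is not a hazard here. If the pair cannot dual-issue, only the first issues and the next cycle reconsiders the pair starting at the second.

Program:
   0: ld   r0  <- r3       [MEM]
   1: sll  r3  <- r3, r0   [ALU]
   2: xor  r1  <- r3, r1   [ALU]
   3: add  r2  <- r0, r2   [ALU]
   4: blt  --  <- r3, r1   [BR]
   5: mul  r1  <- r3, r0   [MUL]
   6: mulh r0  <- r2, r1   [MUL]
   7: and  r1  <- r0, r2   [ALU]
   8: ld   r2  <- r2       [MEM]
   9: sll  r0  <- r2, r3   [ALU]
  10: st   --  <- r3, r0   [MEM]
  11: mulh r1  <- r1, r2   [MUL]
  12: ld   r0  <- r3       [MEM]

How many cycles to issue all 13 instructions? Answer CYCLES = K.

[0] i0  ld  -- RAW r0
[1] i1  sll  -- RAW r3
[2] i2/i3  xor add  -- pair
[3] i4  blt  -- no-port BR/MUL
[4] i5  mul  -- no-port MUL/MUL
[5] i6  mulh  -- RAW r0
[6] i7/i8  and ld  -- pair
[7] i9  sll  -- RAW r0
[8] i10/i11  st mulh  -- pair
[9] i12  ld  -- tail

CYCLES = 10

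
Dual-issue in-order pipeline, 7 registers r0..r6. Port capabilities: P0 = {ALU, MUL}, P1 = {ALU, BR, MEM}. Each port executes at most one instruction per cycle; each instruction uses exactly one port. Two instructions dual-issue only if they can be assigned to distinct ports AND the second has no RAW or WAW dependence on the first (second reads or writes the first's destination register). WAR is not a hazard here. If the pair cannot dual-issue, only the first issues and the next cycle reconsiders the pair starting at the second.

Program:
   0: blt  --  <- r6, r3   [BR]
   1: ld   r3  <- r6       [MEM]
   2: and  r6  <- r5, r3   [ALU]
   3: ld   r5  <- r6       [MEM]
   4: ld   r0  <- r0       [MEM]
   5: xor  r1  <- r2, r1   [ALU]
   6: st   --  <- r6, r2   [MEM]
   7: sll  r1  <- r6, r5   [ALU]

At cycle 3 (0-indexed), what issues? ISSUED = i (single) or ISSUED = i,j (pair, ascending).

t=0 i0:blt.BR ; no-port BR/MEM
t=1 i1:ld.MEM ; RAW r3
t=2 i2:and.ALU ; RAW r6
t=3 i3:ld.MEM ; no-port MEM/MEM
t=4 i4/i5:ld.MEM;xor.ALU ; 2-wide
t=5 i6/i7:st.MEM;sll.ALU ; 2-wide

ISSUED = 3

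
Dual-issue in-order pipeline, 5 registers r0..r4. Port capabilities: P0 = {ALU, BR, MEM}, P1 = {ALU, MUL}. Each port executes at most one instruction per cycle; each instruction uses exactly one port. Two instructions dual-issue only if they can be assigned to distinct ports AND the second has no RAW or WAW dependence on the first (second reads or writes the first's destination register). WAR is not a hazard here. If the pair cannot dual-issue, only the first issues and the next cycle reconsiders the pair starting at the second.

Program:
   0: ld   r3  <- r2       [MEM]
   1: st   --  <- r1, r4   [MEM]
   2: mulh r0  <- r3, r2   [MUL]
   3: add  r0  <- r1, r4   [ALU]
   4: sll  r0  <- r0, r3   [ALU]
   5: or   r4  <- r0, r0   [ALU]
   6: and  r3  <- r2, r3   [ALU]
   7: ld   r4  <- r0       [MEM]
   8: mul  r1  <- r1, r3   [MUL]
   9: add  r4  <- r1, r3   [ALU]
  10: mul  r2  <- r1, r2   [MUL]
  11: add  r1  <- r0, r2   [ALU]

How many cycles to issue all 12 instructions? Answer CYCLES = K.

CYCLES = 8

0. ld @i0  | no-port MEM/MEM
1. st mulh @i1/i2  | pair
2. add @i3  | RAW+WAW r0
3. sll @i4  | RAW r0
4. or and @i5/i6  | pair
5. ld mul @i7/i8  | pair
6. add mul @i9/i10  | pair
7. add @i11  | tail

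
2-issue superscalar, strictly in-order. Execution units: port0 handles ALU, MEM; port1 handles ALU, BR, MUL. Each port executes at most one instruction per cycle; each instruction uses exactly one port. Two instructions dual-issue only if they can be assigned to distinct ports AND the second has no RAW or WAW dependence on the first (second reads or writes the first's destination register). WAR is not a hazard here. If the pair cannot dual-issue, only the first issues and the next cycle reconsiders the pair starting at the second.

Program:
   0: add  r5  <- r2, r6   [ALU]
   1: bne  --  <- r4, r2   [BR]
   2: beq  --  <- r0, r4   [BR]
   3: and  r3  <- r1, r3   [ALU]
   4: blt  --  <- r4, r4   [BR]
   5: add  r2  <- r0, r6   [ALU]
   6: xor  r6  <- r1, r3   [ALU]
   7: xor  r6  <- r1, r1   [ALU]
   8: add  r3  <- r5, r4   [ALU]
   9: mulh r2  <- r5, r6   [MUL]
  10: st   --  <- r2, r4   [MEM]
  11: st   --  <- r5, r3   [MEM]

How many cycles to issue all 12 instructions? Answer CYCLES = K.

CYCLES = 8

t=0 i0/i1:add/bne ; pair
t=1 i2/i3:beq/and ; pair
t=2 i4/i5:blt/add ; pair
t=3 i6:xor ; WAW r6
t=4 i7/i8:xor/add ; pair
t=5 i9:mulh ; RAW r2
t=6 i10:st ; no-port MEM/MEM
t=7 i11:st ; tail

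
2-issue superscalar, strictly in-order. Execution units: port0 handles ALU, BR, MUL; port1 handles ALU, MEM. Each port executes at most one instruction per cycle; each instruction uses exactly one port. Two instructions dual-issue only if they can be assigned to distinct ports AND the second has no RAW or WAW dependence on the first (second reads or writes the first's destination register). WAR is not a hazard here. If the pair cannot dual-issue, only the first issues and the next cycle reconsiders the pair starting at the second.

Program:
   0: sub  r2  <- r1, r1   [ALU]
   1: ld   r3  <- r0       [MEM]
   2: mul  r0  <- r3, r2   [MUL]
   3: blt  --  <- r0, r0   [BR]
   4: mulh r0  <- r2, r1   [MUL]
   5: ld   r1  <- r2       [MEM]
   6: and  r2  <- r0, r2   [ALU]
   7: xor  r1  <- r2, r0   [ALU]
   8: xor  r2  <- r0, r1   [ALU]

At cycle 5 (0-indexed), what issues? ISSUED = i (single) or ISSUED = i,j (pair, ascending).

ISSUED = 7

[0] i0/i1  sub;ld  -- 2-wide
[1] i2  mul  -- no-port MUL/BR
[2] i3  blt  -- no-port BR/MUL
[3] i4/i5  mulh;ld  -- 2-wide
[4] i6  and  -- RAW r2
[5] i7  xor  -- RAW r1
[6] i8  xor  -- tail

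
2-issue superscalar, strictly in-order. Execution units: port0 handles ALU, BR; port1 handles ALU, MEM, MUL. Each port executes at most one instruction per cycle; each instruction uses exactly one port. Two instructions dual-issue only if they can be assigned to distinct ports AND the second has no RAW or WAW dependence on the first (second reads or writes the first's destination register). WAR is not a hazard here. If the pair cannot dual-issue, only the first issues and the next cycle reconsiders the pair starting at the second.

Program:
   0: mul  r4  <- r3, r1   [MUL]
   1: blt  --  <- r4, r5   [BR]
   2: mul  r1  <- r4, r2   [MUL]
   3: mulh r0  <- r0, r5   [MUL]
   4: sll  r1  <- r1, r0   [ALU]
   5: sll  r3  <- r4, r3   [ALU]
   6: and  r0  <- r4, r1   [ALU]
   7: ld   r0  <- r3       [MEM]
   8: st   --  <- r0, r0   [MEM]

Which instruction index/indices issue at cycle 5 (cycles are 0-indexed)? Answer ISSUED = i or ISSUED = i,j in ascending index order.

0. mul @i0  | RAW r4
1. blt mul @i1,i2  | pair
2. mulh @i3  | RAW r0
3. sll sll @i4,i5  | pair
4. and @i6  | WAW r0
5. ld @i7  | no-port MEM/MEM
6. st @i8  | tail

ISSUED = 7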